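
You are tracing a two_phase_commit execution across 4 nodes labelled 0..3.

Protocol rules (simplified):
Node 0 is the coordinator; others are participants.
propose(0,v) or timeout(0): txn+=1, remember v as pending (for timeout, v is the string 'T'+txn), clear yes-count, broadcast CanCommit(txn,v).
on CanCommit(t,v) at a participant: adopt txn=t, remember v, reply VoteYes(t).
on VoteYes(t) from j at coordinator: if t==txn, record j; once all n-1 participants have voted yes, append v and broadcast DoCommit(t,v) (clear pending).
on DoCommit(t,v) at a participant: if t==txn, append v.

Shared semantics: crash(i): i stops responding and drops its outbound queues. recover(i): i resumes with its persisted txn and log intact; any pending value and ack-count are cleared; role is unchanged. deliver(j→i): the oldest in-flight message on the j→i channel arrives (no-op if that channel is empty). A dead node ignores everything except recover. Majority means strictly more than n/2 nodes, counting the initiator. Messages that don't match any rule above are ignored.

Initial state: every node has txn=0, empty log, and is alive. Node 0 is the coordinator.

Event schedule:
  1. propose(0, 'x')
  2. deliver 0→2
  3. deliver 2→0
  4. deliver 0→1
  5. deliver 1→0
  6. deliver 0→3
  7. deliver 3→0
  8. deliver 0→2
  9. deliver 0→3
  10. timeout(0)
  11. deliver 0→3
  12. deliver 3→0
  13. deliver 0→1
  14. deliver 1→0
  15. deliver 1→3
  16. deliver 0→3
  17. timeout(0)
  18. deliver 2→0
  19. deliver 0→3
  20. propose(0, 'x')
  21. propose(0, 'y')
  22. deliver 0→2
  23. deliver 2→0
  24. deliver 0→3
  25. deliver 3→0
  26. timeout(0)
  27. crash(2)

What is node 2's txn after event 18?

1

e1 propose(0,'x'): 0[coor,t=1,-]
e2 deliver 0→2: 2[part,t=1,-]
e3 deliver 2→0: ·
e4 deliver 0→1: 1[part,t=1,-]
e5 deliver 1→0: ·
e6 deliver 0→3: 3[part,t=1,-]
e7 deliver 3→0: 0[coor,t=1,x]
e8 deliver 0→2: 2[part,t=1,x]
e9 deliver 0→3: 3[part,t=1,x]
e10 timeout(0): 0[coor,t=2,x]
e11 deliver 0→3: 3[part,t=2,x]
e12 deliver 3→0: ·
e13 deliver 0→1: 1[part,t=1,x]
e14 deliver 1→0: ·
e15 deliver 1→3: ·
e16 deliver 0→3: ·
e17 timeout(0): 0[coor,t=3,x]
e18 deliver 2→0: ·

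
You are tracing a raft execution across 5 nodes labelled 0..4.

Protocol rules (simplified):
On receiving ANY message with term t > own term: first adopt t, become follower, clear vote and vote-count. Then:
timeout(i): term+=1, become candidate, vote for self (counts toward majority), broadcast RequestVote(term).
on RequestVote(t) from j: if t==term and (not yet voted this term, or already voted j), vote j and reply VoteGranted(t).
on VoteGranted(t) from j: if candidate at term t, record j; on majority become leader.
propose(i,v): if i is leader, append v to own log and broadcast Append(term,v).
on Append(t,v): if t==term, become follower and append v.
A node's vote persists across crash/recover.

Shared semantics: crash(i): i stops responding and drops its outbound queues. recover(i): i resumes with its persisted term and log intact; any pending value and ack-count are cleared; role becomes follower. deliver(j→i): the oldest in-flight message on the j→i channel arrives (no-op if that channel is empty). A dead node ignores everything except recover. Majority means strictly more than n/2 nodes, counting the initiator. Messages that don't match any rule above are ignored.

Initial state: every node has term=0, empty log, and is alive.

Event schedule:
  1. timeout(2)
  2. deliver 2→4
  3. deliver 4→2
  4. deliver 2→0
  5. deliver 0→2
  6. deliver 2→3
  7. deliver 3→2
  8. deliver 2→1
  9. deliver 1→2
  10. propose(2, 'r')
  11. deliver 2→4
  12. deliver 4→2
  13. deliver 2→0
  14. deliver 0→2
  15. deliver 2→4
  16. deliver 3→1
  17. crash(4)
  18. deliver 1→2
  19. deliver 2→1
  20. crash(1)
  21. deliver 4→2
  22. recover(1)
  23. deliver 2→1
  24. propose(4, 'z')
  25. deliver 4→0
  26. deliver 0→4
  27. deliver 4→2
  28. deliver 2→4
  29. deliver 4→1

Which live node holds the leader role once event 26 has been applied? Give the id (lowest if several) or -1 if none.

1. timeout(2):  <2:cand t1 ->
2. deliver 2→4:  <4:foll t1 ->
3. deliver 4→2:  nop
4. deliver 2→0:  <0:foll t1 ->
5. deliver 0→2:  <2:lead t1 ->
6. deliver 2→3:  <3:foll t1 ->
7. deliver 3→2:  nop
8. deliver 2→1:  <1:foll t1 ->
9. deliver 1→2:  nop
10. propose(2,'r'):  <2:lead t1 r>
11. deliver 2→4:  <4:foll t1 r>
12. deliver 4→2:  nop
13. deliver 2→0:  <0:foll t1 r>
14. deliver 0→2:  nop
15. deliver 2→4:  nop
16. deliver 3→1:  nop
17. crash(4):  <4:✗foll t1 r>
18. deliver 1→2:  nop
19. deliver 2→1:  <1:foll t1 r>
20. crash(1):  <1:✗foll t1 r>
21. deliver 4→2:  nop
22. recover(1):  <1:foll t1 r>
23. deliver 2→1:  nop
24. propose(4,'z'):  nop
25. deliver 4→0:  nop
26. deliver 0→4:  nop

2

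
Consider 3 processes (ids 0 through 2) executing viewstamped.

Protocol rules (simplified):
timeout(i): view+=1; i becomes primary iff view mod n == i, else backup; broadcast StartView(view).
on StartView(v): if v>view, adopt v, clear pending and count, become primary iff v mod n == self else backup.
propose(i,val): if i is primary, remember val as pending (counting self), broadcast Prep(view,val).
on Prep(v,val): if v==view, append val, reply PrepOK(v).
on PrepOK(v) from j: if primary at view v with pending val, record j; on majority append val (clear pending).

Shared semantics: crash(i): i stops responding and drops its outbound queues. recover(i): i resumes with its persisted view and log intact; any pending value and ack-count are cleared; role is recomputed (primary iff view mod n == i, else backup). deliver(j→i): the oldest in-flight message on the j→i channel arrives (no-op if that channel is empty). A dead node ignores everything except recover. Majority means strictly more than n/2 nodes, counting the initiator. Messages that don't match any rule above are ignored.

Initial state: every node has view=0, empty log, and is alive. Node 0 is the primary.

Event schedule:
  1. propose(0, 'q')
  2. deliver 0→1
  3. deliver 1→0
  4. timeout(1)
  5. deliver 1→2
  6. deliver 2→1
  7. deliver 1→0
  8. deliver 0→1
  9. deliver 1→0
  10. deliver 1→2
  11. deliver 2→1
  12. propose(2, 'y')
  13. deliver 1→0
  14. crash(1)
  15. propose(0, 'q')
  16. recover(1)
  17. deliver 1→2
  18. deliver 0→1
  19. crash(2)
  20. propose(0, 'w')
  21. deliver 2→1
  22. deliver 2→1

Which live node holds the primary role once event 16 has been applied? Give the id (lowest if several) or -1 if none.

1

[1] propose(0,'q') → ∅
[2] deliver 0→1 → N1(back v0 [q])
[3] deliver 1→0 → N0(prim v0 [q])
[4] timeout(1) → N1(prim v1 [q])
[5] deliver 1→2 → N2(back v1 [-])
[6] deliver 2→1 → ∅
[7] deliver 1→0 → N0(back v1 [q])
[8] deliver 0→1 → ∅
[9] deliver 1→0 → ∅
[10] deliver 1→2 → ∅
[11] deliver 2→1 → ∅
[12] propose(2,'y') → ∅
[13] deliver 1→0 → ∅
[14] crash(1) → N1(✗prim v1 [q])
[15] propose(0,'q') → ∅
[16] recover(1) → N1(prim v1 [q])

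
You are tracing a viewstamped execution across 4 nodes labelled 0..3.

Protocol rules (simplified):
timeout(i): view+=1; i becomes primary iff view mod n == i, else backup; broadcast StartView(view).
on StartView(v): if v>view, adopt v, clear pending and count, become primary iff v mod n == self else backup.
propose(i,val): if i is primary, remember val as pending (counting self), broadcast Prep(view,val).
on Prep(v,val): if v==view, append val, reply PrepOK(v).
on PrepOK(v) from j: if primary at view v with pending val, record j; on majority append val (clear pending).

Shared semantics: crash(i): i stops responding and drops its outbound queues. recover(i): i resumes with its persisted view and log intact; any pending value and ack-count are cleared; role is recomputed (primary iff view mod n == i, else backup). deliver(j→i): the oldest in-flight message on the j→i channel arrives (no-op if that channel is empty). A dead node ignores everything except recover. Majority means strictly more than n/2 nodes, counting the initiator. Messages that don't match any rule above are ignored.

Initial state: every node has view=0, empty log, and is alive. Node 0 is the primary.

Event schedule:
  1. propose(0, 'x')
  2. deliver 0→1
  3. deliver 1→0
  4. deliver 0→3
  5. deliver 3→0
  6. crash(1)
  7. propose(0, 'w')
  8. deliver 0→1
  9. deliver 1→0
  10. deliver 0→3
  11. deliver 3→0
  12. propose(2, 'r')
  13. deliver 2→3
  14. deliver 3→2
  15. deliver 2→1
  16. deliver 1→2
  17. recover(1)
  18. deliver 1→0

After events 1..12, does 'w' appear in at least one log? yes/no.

yes

1. propose(0,'x'):  nop
2. deliver 0→1:  <1:back v0 x>
3. deliver 1→0:  nop
4. deliver 0→3:  <3:back v0 x>
5. deliver 3→0:  <0:prim v0 x>
6. crash(1):  <1:✗back v0 x>
7. propose(0,'w'):  nop
8. deliver 0→1:  nop
9. deliver 1→0:  nop
10. deliver 0→3:  <3:back v0 x,w>
11. deliver 3→0:  nop
12. propose(2,'r'):  nop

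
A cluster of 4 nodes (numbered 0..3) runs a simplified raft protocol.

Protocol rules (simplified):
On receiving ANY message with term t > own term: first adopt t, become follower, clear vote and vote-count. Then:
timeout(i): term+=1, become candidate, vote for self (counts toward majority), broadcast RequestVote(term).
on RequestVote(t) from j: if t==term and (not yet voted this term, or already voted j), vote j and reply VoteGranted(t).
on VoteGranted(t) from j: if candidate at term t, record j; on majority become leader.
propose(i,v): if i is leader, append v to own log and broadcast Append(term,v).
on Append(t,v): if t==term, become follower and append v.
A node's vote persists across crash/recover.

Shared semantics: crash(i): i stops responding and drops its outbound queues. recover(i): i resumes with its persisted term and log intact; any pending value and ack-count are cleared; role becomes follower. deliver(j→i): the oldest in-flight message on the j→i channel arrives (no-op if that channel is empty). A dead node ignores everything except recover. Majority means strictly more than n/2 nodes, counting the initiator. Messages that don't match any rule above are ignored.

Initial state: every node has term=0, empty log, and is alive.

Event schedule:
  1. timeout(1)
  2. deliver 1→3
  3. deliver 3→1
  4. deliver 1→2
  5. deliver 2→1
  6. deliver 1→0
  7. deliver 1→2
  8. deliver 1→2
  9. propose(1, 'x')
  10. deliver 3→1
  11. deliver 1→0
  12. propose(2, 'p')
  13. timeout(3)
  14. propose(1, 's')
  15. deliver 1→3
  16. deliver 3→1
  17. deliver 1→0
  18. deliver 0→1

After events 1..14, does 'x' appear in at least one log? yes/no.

step 1 timeout(1): 1={cand,t=1,log=-}
step 2 deliver 1→3: 3={foll,t=1,log=-}
step 3 deliver 3→1: —
step 4 deliver 1→2: 2={foll,t=1,log=-}
step 5 deliver 2→1: 1={lead,t=1,log=-}
step 6 deliver 1→0: 0={foll,t=1,log=-}
step 7 deliver 1→2: —
step 8 deliver 1→2: —
step 9 propose(1,'x'): 1={lead,t=1,log=x}
step 10 deliver 3→1: —
step 11 deliver 1→0: 0={foll,t=1,log=x}
step 12 propose(2,'p'): —
step 13 timeout(3): 3={cand,t=2,log=-}
step 14 propose(1,'s'): 1={lead,t=1,log=x,s}

yes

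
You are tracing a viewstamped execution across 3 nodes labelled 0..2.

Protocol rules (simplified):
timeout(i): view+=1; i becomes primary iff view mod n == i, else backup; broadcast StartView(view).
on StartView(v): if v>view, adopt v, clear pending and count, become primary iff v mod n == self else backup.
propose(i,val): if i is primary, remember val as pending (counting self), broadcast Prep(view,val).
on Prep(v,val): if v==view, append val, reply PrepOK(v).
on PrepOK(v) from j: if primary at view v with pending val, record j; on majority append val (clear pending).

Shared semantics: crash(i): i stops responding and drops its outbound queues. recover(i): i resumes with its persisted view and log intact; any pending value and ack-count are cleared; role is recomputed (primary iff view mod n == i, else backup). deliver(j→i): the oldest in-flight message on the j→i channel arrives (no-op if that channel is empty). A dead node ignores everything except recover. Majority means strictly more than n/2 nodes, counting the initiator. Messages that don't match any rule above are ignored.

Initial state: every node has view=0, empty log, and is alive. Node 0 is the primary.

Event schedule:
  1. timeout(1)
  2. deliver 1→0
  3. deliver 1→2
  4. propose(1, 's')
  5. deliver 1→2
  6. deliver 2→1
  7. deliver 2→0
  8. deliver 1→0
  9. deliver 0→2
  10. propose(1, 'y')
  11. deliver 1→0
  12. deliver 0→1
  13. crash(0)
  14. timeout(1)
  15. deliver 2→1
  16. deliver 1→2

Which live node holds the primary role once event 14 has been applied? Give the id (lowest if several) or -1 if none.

step 1 timeout(1): 1={prim,v=1,log=-}
step 2 deliver 1→0: 0={back,v=1,log=-}
step 3 deliver 1→2: 2={back,v=1,log=-}
step 4 propose(1,'s'): —
step 5 deliver 1→2: 2={back,v=1,log=s}
step 6 deliver 2→1: 1={prim,v=1,log=s}
step 7 deliver 2→0: —
step 8 deliver 1→0: 0={back,v=1,log=s}
step 9 deliver 0→2: —
step 10 propose(1,'y'): —
step 11 deliver 1→0: 0={back,v=1,log=s,y}
step 12 deliver 0→1: 1={prim,v=1,log=s,y}
step 13 crash(0): 0={✗back,v=1,log=s,y}
step 14 timeout(1): 1={back,v=2,log=s,y}

-1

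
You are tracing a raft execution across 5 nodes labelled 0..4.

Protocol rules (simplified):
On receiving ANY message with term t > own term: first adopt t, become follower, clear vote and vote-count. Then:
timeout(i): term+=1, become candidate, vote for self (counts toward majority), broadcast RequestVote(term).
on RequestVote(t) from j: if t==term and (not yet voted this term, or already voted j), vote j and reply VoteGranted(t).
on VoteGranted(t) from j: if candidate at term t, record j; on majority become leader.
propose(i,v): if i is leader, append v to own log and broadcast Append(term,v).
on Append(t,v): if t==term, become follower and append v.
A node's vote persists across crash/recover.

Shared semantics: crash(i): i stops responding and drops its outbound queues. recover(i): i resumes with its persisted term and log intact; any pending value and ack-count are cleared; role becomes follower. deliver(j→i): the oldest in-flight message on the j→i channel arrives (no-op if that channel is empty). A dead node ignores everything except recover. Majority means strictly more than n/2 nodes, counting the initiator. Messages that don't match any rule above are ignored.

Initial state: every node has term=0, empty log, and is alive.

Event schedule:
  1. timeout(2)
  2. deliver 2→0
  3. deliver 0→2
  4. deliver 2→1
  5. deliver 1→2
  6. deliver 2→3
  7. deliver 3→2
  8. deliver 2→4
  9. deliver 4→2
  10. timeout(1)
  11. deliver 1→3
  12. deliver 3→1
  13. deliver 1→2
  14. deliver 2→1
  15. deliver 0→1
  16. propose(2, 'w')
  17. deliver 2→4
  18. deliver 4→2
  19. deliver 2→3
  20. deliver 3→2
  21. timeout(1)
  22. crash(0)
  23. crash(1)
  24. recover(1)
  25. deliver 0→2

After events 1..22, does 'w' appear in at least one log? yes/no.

no

1. timeout(2):  <2:cand t1 ->
2. deliver 2→0:  <0:foll t1 ->
3. deliver 0→2:  nop
4. deliver 2→1:  <1:foll t1 ->
5. deliver 1→2:  <2:lead t1 ->
6. deliver 2→3:  <3:foll t1 ->
7. deliver 3→2:  nop
8. deliver 2→4:  <4:foll t1 ->
9. deliver 4→2:  nop
10. timeout(1):  <1:cand t2 ->
11. deliver 1→3:  <3:foll t2 ->
12. deliver 3→1:  nop
13. deliver 1→2:  <2:foll t2 ->
14. deliver 2→1:  <1:lead t2 ->
15. deliver 0→1:  nop
16. propose(2,'w'):  nop
17. deliver 2→4:  nop
18. deliver 4→2:  nop
19. deliver 2→3:  nop
20. deliver 3→2:  nop
21. timeout(1):  <1:cand t3 ->
22. crash(0):  <0:✗foll t1 ->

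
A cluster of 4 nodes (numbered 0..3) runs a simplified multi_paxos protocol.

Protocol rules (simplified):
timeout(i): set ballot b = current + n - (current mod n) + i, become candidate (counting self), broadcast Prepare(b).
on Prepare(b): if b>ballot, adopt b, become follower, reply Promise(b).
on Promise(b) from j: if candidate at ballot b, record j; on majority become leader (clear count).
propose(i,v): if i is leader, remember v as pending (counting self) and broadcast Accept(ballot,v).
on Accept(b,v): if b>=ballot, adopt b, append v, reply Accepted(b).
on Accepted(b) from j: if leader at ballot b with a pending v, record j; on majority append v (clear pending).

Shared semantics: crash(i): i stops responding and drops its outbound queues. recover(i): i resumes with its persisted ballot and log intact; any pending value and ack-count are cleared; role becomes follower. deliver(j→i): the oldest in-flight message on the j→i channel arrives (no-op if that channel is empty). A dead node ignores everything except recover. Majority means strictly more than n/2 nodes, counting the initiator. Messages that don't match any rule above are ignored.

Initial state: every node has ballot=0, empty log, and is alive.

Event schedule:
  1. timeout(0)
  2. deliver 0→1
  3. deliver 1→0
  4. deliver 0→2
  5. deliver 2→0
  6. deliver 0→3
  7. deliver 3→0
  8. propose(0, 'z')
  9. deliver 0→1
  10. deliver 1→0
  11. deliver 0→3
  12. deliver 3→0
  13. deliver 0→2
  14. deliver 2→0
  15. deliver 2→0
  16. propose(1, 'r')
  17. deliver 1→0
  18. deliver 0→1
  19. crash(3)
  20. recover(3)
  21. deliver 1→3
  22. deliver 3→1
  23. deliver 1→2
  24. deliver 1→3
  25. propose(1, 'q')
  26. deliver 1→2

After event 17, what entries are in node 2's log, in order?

after 1 — timeout(0): n0:cand/b4/[-]
after 2 — deliver 0→1: n1:foll/b4/[-]
after 3 — deliver 1→0: ·
after 4 — deliver 0→2: n2:foll/b4/[-]
after 5 — deliver 2→0: n0:lead/b4/[-]
after 6 — deliver 0→3: n3:foll/b4/[-]
after 7 — deliver 3→0: ·
after 8 — propose(0,'z'): ·
after 9 — deliver 0→1: n1:foll/b4/[z]
after 10 — deliver 1→0: ·
after 11 — deliver 0→3: n3:foll/b4/[z]
after 12 — deliver 3→0: n0:lead/b4/[z]
after 13 — deliver 0→2: n2:foll/b4/[z]
after 14 — deliver 2→0: ·
after 15 — deliver 2→0: ·
after 16 — propose(1,'r'): ·
after 17 — deliver 1→0: ·

z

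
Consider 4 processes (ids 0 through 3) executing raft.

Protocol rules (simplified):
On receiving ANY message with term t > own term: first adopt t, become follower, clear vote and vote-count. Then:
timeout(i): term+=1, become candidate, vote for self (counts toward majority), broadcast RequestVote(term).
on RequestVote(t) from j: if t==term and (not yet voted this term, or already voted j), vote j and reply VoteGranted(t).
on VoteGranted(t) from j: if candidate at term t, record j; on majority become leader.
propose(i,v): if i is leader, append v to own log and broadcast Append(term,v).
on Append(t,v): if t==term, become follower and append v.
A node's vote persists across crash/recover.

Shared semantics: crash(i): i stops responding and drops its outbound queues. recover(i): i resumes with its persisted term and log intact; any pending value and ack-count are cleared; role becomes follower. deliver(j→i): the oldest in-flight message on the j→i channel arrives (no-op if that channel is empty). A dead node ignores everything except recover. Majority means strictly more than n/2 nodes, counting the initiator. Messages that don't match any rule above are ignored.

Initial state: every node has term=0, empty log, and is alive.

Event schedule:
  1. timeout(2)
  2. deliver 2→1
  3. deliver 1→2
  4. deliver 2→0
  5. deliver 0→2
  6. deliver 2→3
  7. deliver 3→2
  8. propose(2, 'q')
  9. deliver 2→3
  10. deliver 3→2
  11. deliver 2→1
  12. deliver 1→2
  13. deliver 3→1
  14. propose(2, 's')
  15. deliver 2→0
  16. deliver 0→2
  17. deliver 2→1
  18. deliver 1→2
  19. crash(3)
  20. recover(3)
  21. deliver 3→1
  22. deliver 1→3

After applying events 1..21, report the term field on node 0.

1. timeout(2):  <2:cand t1 ->
2. deliver 2→1:  <1:foll t1 ->
3. deliver 1→2:  nop
4. deliver 2→0:  <0:foll t1 ->
5. deliver 0→2:  <2:lead t1 ->
6. deliver 2→3:  <3:foll t1 ->
7. deliver 3→2:  nop
8. propose(2,'q'):  <2:lead t1 q>
9. deliver 2→3:  <3:foll t1 q>
10. deliver 3→2:  nop
11. deliver 2→1:  <1:foll t1 q>
12. deliver 1→2:  nop
13. deliver 3→1:  nop
14. propose(2,'s'):  <2:lead t1 q,s>
15. deliver 2→0:  <0:foll t1 q>
16. deliver 0→2:  nop
17. deliver 2→1:  <1:foll t1 q,s>
18. deliver 1→2:  nop
19. crash(3):  <3:✗foll t1 q>
20. recover(3):  <3:foll t1 q>
21. deliver 3→1:  nop

1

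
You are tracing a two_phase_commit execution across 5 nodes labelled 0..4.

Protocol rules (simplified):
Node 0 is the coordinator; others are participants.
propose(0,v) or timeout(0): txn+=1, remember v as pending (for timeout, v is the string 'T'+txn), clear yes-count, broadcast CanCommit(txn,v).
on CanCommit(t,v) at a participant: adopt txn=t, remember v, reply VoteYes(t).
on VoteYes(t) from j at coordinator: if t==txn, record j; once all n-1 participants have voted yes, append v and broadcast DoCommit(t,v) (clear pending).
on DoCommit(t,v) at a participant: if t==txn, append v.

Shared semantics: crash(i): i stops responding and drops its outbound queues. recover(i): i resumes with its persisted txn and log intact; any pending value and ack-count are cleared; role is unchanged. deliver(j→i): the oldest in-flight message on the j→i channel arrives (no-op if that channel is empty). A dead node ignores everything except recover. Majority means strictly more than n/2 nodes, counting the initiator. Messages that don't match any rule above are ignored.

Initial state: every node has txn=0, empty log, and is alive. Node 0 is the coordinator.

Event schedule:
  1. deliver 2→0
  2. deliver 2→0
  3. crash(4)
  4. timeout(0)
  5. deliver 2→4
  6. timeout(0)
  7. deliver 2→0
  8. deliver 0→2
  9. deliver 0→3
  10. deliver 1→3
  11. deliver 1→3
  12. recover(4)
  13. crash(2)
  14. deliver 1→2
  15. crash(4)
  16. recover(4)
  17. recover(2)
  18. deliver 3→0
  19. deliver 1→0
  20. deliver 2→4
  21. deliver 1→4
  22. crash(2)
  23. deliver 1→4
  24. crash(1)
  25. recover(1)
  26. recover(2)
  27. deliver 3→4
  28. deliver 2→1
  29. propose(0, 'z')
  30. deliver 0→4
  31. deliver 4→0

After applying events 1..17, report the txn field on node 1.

[1] deliver 2→0 → ∅
[2] deliver 2→0 → ∅
[3] crash(4) → N4(✗part t0 [-])
[4] timeout(0) → N0(coor t1 [-])
[5] deliver 2→4 → ∅
[6] timeout(0) → N0(coor t2 [-])
[7] deliver 2→0 → ∅
[8] deliver 0→2 → N2(part t1 [-])
[9] deliver 0→3 → N3(part t1 [-])
[10] deliver 1→3 → ∅
[11] deliver 1→3 → ∅
[12] recover(4) → N4(part t0 [-])
[13] crash(2) → N2(✗part t1 [-])
[14] deliver 1→2 → ∅
[15] crash(4) → N4(✗part t0 [-])
[16] recover(4) → N4(part t0 [-])
[17] recover(2) → N2(part t1 [-])

0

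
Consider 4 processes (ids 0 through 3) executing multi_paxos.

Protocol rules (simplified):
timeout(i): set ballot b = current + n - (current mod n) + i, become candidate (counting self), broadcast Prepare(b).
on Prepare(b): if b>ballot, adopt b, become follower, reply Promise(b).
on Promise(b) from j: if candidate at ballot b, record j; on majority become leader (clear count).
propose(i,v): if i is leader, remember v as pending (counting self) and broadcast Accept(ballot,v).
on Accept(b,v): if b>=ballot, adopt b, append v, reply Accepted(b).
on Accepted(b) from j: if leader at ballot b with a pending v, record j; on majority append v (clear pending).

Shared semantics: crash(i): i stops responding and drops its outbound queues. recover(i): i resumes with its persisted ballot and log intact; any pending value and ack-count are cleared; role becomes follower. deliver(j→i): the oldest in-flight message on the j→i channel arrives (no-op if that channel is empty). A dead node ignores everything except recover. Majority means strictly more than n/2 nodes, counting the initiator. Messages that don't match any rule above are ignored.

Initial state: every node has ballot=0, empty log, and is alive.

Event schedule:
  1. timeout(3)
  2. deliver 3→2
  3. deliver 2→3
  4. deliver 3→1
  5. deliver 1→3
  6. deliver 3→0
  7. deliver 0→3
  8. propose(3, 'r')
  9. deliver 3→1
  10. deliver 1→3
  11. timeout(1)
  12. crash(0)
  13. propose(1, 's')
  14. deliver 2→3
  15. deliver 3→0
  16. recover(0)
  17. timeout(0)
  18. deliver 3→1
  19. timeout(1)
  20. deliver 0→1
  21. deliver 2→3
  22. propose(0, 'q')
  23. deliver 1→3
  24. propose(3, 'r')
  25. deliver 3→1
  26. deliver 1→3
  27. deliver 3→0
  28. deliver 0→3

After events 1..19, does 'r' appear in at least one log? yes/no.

e1 timeout(3): 3[cand,b=7,-]
e2 deliver 3→2: 2[foll,b=7,-]
e3 deliver 2→3: ·
e4 deliver 3→1: 1[foll,b=7,-]
e5 deliver 1→3: 3[lead,b=7,-]
e6 deliver 3→0: 0[foll,b=7,-]
e7 deliver 0→3: ·
e8 propose(3,'r'): ·
e9 deliver 3→1: 1[foll,b=7,r]
e10 deliver 1→3: ·
e11 timeout(1): 1[cand,b=9,r]
e12 crash(0): 0[✗foll,b=7,-]
e13 propose(1,'s'): ·
e14 deliver 2→3: ·
e15 deliver 3→0: ·
e16 recover(0): 0[foll,b=7,-]
e17 timeout(0): 0[cand,b=8,-]
e18 deliver 3→1: ·
e19 timeout(1): 1[cand,b=13,r]

yes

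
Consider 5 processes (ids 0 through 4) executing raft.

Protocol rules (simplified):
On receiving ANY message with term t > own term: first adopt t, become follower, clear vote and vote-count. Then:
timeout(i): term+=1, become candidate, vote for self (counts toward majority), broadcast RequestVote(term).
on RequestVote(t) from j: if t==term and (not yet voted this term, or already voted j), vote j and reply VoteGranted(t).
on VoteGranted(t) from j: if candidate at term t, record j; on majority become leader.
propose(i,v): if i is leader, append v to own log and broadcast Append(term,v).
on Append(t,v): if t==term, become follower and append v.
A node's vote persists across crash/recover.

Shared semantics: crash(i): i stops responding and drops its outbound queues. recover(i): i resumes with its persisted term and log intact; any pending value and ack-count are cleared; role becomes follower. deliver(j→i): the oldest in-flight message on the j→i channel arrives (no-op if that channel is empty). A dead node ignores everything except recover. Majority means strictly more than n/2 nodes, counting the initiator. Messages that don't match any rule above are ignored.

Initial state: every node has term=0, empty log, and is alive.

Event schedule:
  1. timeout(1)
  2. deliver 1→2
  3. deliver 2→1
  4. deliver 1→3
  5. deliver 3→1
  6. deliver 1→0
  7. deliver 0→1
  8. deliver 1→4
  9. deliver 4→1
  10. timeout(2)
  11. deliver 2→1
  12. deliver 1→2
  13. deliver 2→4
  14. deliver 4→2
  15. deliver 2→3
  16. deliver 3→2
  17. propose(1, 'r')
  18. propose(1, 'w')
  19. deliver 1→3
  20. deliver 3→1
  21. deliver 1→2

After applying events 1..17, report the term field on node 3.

e1 timeout(1): 1[cand,t=1,-]
e2 deliver 1→2: 2[foll,t=1,-]
e3 deliver 2→1: ·
e4 deliver 1→3: 3[foll,t=1,-]
e5 deliver 3→1: 1[lead,t=1,-]
e6 deliver 1→0: 0[foll,t=1,-]
e7 deliver 0→1: ·
e8 deliver 1→4: 4[foll,t=1,-]
e9 deliver 4→1: ·
e10 timeout(2): 2[cand,t=2,-]
e11 deliver 2→1: 1[foll,t=2,-]
e12 deliver 1→2: ·
e13 deliver 2→4: 4[foll,t=2,-]
e14 deliver 4→2: 2[lead,t=2,-]
e15 deliver 2→3: 3[foll,t=2,-]
e16 deliver 3→2: ·
e17 propose(1,'r'): ·

2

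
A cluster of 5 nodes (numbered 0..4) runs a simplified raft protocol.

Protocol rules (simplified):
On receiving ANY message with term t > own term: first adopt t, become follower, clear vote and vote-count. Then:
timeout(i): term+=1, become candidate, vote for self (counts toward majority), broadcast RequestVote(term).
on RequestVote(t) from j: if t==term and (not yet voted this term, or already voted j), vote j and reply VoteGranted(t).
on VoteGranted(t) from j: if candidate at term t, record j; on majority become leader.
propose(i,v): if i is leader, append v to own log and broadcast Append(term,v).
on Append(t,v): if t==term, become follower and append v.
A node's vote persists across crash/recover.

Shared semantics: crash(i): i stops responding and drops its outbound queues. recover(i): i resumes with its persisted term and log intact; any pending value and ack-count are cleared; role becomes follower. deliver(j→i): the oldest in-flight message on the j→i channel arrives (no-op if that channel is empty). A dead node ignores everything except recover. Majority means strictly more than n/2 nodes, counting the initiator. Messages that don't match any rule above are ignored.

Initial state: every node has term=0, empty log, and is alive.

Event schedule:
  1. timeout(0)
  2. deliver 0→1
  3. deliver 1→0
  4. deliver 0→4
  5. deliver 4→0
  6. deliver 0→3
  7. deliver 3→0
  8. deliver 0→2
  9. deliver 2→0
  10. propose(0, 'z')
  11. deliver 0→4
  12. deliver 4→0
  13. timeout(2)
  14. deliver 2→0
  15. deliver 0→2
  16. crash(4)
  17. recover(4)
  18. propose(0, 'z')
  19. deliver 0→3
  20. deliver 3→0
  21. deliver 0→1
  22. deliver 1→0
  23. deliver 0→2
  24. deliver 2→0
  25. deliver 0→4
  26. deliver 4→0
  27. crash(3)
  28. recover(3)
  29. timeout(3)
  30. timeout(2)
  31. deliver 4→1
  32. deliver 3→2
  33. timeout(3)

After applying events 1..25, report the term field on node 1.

1

1. timeout(0):  <0:cand t1 ->
2. deliver 0→1:  <1:foll t1 ->
3. deliver 1→0:  nop
4. deliver 0→4:  <4:foll t1 ->
5. deliver 4→0:  <0:lead t1 ->
6. deliver 0→3:  <3:foll t1 ->
7. deliver 3→0:  nop
8. deliver 0→2:  <2:foll t1 ->
9. deliver 2→0:  nop
10. propose(0,'z'):  <0:lead t1 z>
11. deliver 0→4:  <4:foll t1 z>
12. deliver 4→0:  nop
13. timeout(2):  <2:cand t2 ->
14. deliver 2→0:  <0:foll t2 z>
15. deliver 0→2:  nop
16. crash(4):  <4:✗foll t1 z>
17. recover(4):  <4:foll t1 z>
18. propose(0,'z'):  nop
19. deliver 0→3:  <3:foll t1 z>
20. deliver 3→0:  nop
21. deliver 0→1:  <1:foll t1 z>
22. deliver 1→0:  nop
23. deliver 0→2:  nop
24. deliver 2→0:  nop
25. deliver 0→4:  nop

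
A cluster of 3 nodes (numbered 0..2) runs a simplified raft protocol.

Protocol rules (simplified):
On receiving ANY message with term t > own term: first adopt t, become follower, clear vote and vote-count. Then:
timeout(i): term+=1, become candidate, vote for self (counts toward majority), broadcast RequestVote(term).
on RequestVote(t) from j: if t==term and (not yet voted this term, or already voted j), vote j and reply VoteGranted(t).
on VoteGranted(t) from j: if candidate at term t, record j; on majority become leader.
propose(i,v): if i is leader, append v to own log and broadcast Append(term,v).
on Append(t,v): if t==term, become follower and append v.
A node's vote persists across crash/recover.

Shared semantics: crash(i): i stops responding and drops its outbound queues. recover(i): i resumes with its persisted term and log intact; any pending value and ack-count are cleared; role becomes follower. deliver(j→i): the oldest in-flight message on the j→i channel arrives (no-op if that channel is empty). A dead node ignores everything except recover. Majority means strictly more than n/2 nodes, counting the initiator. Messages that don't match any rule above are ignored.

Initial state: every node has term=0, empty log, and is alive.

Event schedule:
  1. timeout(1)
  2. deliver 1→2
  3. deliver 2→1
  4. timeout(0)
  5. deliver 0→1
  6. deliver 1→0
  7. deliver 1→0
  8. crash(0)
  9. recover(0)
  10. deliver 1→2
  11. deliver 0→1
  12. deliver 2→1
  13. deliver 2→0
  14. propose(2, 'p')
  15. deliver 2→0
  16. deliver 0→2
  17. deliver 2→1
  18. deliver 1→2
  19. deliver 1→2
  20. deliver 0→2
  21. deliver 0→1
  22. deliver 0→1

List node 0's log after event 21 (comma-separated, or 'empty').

empty

[1] timeout(1) → N1(cand t1 [-])
[2] deliver 1→2 → N2(foll t1 [-])
[3] deliver 2→1 → N1(lead t1 [-])
[4] timeout(0) → N0(cand t1 [-])
[5] deliver 0→1 → ∅
[6] deliver 1→0 → ∅
[7] deliver 1→0 → ∅
[8] crash(0) → N0(✗cand t1 [-])
[9] recover(0) → N0(foll t1 [-])
[10] deliver 1→2 → ∅
[11] deliver 0→1 → ∅
[12] deliver 2→1 → ∅
[13] deliver 2→0 → ∅
[14] propose(2,'p') → ∅
[15] deliver 2→0 → ∅
[16] deliver 0→2 → ∅
[17] deliver 2→1 → ∅
[18] deliver 1→2 → ∅
[19] deliver 1→2 → ∅
[20] deliver 0→2 → ∅
[21] deliver 0→1 → ∅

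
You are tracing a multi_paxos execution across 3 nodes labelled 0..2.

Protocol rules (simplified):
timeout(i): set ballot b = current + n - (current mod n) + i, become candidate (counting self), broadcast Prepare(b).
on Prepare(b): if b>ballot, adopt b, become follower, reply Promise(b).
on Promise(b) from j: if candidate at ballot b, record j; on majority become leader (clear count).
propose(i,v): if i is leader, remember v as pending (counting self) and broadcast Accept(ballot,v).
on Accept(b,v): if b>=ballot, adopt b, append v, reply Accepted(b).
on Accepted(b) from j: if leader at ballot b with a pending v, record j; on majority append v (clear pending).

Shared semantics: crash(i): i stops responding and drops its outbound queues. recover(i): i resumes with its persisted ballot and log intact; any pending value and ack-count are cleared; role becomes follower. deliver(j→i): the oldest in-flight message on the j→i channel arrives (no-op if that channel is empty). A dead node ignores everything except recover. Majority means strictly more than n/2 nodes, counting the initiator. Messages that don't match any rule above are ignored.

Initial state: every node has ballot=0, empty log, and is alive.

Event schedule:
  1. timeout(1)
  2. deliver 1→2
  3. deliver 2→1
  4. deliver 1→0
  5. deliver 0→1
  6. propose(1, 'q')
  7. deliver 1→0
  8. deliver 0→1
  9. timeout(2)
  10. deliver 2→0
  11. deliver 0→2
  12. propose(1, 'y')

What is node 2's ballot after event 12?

e1 timeout(1): 1[cand,b=4,-]
e2 deliver 1→2: 2[foll,b=4,-]
e3 deliver 2→1: 1[lead,b=4,-]
e4 deliver 1→0: 0[foll,b=4,-]
e5 deliver 0→1: ·
e6 propose(1,'q'): ·
e7 deliver 1→0: 0[foll,b=4,q]
e8 deliver 0→1: 1[lead,b=4,q]
e9 timeout(2): 2[cand,b=8,-]
e10 deliver 2→0: 0[foll,b=8,q]
e11 deliver 0→2: 2[lead,b=8,-]
e12 propose(1,'y'): ·

8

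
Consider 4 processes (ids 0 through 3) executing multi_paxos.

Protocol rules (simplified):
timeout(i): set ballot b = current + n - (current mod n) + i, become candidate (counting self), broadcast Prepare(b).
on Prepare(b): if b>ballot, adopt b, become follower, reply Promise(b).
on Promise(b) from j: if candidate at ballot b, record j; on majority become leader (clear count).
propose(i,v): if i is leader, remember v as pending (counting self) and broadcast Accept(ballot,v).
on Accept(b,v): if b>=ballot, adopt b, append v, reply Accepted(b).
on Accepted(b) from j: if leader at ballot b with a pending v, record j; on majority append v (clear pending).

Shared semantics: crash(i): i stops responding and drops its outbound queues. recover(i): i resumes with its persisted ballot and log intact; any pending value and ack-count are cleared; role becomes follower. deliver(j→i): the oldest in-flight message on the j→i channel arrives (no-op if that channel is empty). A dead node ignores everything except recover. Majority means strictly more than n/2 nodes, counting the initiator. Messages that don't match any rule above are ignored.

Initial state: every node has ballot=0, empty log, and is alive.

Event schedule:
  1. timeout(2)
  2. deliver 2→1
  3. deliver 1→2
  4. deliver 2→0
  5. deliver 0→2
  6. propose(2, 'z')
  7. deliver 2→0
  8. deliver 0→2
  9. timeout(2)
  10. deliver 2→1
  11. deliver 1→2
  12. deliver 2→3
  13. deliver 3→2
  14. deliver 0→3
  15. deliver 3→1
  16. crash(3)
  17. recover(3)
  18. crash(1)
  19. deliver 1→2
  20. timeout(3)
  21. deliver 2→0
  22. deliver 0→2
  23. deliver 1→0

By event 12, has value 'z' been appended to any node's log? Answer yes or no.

step 1 timeout(2): 2={cand,b=6,log=-}
step 2 deliver 2→1: 1={foll,b=6,log=-}
step 3 deliver 1→2: —
step 4 deliver 2→0: 0={foll,b=6,log=-}
step 5 deliver 0→2: 2={lead,b=6,log=-}
step 6 propose(2,'z'): —
step 7 deliver 2→0: 0={foll,b=6,log=z}
step 8 deliver 0→2: —
step 9 timeout(2): 2={cand,b=10,log=-}
step 10 deliver 2→1: 1={foll,b=6,log=z}
step 11 deliver 1→2: —
step 12 deliver 2→3: 3={foll,b=6,log=-}

yes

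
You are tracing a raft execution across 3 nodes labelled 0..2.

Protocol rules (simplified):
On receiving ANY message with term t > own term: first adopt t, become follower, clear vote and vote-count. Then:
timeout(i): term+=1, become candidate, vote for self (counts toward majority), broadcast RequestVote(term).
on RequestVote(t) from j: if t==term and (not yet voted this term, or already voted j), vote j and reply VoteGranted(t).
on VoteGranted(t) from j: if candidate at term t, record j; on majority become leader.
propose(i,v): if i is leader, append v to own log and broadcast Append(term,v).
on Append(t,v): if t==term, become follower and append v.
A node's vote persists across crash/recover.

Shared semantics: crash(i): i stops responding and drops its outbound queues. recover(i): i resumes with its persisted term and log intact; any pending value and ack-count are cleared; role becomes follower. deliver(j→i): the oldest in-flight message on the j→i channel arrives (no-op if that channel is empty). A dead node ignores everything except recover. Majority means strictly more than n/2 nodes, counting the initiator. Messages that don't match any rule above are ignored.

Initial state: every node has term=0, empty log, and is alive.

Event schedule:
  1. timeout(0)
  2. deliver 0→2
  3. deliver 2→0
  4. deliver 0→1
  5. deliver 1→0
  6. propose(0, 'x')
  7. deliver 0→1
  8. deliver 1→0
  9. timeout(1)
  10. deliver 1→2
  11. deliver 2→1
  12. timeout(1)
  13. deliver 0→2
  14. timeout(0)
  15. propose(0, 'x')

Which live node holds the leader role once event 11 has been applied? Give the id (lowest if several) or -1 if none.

0

after 1 — timeout(0): n0:cand/t1/[-]
after 2 — deliver 0→2: n2:foll/t1/[-]
after 3 — deliver 2→0: n0:lead/t1/[-]
after 4 — deliver 0→1: n1:foll/t1/[-]
after 5 — deliver 1→0: ·
after 6 — propose(0,'x'): n0:lead/t1/[x]
after 7 — deliver 0→1: n1:foll/t1/[x]
after 8 — deliver 1→0: ·
after 9 — timeout(1): n1:cand/t2/[x]
after 10 — deliver 1→2: n2:foll/t2/[-]
after 11 — deliver 2→1: n1:lead/t2/[x]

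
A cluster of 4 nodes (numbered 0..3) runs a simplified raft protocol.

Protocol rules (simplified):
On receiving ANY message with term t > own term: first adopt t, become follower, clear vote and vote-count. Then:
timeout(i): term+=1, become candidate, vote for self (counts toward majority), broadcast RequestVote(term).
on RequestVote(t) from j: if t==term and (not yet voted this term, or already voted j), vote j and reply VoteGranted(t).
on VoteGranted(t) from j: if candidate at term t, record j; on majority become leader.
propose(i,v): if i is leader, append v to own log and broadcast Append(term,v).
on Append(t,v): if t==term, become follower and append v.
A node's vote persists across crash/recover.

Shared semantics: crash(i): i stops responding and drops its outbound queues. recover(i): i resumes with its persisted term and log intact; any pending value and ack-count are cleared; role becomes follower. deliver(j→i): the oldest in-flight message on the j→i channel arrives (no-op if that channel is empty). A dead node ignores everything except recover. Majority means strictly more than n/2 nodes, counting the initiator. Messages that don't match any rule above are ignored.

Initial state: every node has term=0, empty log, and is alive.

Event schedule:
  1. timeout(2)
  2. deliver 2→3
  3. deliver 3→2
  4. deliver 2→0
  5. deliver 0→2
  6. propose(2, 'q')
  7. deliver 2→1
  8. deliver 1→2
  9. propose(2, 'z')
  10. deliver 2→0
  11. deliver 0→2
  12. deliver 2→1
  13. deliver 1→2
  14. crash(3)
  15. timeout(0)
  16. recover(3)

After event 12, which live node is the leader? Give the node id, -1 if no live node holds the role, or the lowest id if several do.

2

1. timeout(2):  <2:cand t1 ->
2. deliver 2→3:  <3:foll t1 ->
3. deliver 3→2:  nop
4. deliver 2→0:  <0:foll t1 ->
5. deliver 0→2:  <2:lead t1 ->
6. propose(2,'q'):  <2:lead t1 q>
7. deliver 2→1:  <1:foll t1 ->
8. deliver 1→2:  nop
9. propose(2,'z'):  <2:lead t1 q,z>
10. deliver 2→0:  <0:foll t1 q>
11. deliver 0→2:  nop
12. deliver 2→1:  <1:foll t1 q>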